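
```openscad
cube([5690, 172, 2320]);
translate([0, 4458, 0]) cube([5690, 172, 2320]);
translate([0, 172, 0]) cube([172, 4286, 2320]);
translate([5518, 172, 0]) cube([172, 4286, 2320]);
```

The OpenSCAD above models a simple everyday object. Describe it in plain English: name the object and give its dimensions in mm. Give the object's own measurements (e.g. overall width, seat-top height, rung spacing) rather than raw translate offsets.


The wall frame of a small rectangular building: four walls, each 2320 mm tall and 172 mm thick, enclosing a footprint 5690 mm (x) by 4630 mm (y) outside-to-outside, with no floor or roof. The front and back walls (the −y and +y sides) span the full width; the two side walls fit between them.


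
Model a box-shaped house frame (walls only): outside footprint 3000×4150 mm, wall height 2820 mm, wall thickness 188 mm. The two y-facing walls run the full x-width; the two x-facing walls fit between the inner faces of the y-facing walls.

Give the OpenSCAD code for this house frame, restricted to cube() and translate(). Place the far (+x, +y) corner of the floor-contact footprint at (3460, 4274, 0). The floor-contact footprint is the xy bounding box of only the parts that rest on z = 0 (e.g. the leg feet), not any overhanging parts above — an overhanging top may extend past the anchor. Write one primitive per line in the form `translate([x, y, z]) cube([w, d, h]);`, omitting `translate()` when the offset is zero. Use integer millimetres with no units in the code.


translate([460, 124, 0]) cube([3000, 188, 2820]);
translate([460, 4086, 0]) cube([3000, 188, 2820]);
translate([460, 312, 0]) cube([188, 3774, 2820]);
translate([3272, 312, 0]) cube([188, 3774, 2820]);


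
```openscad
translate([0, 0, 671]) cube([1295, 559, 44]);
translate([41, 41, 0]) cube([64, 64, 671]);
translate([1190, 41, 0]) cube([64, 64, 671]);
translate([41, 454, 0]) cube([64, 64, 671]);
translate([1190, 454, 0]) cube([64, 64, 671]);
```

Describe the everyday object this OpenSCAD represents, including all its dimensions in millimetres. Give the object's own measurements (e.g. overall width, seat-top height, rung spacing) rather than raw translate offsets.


A rectangular dining table. The top is 1295×559×44 mm with its upper surface at z = 715 mm. It stands on four 64×64 mm square legs, each inset 41 mm from the nearest pair of top edges, running from the floor to the underside of the top.


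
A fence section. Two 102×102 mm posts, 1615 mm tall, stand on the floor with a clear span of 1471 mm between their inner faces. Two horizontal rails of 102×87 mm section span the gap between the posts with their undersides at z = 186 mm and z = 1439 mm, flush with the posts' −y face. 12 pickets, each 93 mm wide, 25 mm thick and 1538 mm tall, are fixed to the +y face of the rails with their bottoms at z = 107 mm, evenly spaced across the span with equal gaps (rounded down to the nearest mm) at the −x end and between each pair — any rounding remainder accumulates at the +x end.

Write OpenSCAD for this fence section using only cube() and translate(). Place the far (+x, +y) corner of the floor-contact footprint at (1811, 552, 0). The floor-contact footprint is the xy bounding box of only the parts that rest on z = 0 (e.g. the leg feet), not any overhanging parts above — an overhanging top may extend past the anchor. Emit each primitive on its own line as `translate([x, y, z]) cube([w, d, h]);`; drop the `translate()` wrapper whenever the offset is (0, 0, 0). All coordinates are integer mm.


translate([136, 450, 0]) cube([102, 102, 1615]);
translate([1709, 450, 0]) cube([102, 102, 1615]);
translate([238, 450, 186]) cube([1471, 102, 87]);
translate([238, 450, 1439]) cube([1471, 102, 87]);
translate([265, 552, 107]) cube([93, 25, 1538]);
translate([385, 552, 107]) cube([93, 25, 1538]);
translate([505, 552, 107]) cube([93, 25, 1538]);
translate([625, 552, 107]) cube([93, 25, 1538]);
translate([745, 552, 107]) cube([93, 25, 1538]);
translate([865, 552, 107]) cube([93, 25, 1538]);
translate([985, 552, 107]) cube([93, 25, 1538]);
translate([1105, 552, 107]) cube([93, 25, 1538]);
translate([1225, 552, 107]) cube([93, 25, 1538]);
translate([1345, 552, 107]) cube([93, 25, 1538]);
translate([1465, 552, 107]) cube([93, 25, 1538]);
translate([1585, 552, 107]) cube([93, 25, 1538]);


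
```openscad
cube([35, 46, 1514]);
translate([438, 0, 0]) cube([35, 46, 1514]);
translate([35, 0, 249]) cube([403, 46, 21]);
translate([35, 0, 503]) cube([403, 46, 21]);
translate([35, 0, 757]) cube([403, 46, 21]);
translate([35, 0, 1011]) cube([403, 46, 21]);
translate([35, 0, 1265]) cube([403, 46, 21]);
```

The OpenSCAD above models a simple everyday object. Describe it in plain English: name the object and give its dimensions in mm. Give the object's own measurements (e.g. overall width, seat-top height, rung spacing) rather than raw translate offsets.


A straight ladder. Two 35×46 mm vertical rails, 1514 mm tall, stand 473 mm apart (outside-to-outside) with their front faces coplanar on the −y side. 5 rungs, each 46 mm deep and 21 mm tall, span between the inner faces of the rails, front faces flush with the rails. The lowest rung's underside is at z = 249 mm and rungs are spaced 254 mm apart (underside to underside).


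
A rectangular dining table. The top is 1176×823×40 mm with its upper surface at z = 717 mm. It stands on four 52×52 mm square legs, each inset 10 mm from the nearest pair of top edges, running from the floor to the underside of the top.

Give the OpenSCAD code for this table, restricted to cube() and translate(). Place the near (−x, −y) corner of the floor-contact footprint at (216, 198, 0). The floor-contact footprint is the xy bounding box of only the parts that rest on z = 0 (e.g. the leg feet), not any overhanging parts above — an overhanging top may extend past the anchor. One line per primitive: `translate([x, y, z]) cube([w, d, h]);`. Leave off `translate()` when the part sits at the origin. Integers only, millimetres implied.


translate([206, 188, 677]) cube([1176, 823, 40]);
translate([216, 198, 0]) cube([52, 52, 677]);
translate([1320, 198, 0]) cube([52, 52, 677]);
translate([216, 949, 0]) cube([52, 52, 677]);
translate([1320, 949, 0]) cube([52, 52, 677]);


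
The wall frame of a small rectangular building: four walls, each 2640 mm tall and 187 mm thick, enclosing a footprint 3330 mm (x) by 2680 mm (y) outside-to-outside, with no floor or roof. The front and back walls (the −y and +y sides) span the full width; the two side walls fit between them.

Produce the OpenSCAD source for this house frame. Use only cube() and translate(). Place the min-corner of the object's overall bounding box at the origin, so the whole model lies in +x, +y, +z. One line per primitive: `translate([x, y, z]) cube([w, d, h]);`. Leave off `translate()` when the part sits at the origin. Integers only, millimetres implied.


cube([3330, 187, 2640]);
translate([0, 2493, 0]) cube([3330, 187, 2640]);
translate([0, 187, 0]) cube([187, 2306, 2640]);
translate([3143, 187, 0]) cube([187, 2306, 2640]);


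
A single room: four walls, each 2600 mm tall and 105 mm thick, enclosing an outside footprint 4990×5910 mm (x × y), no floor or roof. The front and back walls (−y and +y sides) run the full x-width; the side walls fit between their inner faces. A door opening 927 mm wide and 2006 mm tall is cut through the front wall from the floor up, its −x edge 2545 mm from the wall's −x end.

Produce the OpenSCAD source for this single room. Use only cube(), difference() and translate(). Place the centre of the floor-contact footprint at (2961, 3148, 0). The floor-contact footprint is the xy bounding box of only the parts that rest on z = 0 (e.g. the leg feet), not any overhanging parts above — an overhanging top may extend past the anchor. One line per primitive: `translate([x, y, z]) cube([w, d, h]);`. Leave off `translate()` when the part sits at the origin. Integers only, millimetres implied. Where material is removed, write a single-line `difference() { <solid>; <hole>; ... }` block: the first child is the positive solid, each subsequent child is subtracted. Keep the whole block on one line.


difference() { translate([466, 193, 0]) cube([4990, 105, 2600]); translate([3011, 193, 0]) cube([927, 105, 2006]); }
translate([466, 5998, 0]) cube([4990, 105, 2600]);
translate([466, 298, 0]) cube([105, 5700, 2600]);
translate([5351, 298, 0]) cube([105, 5700, 2600]);


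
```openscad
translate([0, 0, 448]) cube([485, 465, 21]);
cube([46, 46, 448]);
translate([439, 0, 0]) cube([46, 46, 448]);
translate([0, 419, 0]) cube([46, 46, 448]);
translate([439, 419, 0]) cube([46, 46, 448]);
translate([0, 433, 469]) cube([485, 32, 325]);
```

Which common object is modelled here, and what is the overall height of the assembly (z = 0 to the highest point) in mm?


A chair. The overall height is 794 mm.

A slab on four corner posts with a tall panel at the back — a chair. The seat slab sits at z = 448 with thickness 21, and the 325 mm backrest starts at the seat top, so the overall height is 448 + 21 + 325 = 794 mm.


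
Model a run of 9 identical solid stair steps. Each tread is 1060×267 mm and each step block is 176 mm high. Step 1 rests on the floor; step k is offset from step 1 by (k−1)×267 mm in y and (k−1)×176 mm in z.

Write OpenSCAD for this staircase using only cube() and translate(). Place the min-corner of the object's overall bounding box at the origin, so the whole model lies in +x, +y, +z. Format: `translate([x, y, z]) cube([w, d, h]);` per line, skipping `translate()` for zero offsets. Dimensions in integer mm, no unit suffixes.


cube([1060, 267, 176]);
translate([0, 267, 176]) cube([1060, 267, 176]);
translate([0, 534, 352]) cube([1060, 267, 176]);
translate([0, 801, 528]) cube([1060, 267, 176]);
translate([0, 1068, 704]) cube([1060, 267, 176]);
translate([0, 1335, 880]) cube([1060, 267, 176]);
translate([0, 1602, 1056]) cube([1060, 267, 176]);
translate([0, 1869, 1232]) cube([1060, 267, 176]);
translate([0, 2136, 1408]) cube([1060, 267, 176]);


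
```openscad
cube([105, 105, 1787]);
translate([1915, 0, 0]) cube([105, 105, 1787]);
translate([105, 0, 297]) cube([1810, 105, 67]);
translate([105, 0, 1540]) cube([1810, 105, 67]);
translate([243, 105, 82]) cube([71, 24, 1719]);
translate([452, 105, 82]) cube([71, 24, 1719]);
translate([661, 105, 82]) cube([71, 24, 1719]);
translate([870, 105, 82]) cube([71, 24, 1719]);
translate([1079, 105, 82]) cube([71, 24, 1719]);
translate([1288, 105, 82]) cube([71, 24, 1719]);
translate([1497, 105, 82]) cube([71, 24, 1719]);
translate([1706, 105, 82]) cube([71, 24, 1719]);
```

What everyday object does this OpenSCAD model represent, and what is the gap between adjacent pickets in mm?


A fence section. The picket gap is 138 mm.

Two posts, two rails, 8 pickets — a fence section. Span 1810 mm holds 8 pickets of 71 mm with 9 equal gaps: ⌊(1810 − 8·71) / 9⌋ = 138 mm.


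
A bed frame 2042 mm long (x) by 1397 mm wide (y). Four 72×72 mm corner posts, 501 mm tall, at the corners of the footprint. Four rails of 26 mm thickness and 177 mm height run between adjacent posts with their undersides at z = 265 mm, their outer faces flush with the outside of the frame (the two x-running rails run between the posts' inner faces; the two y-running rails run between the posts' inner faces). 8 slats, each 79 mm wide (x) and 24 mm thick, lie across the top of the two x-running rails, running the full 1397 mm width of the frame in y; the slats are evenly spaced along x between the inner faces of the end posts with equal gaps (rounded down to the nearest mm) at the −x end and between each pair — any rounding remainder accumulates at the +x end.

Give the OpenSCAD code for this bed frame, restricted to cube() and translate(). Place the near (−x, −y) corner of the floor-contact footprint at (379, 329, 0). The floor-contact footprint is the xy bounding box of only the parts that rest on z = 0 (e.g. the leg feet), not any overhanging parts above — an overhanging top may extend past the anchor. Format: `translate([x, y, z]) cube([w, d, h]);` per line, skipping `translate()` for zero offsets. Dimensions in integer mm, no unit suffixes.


// slat z = rail_z + rail_h = 265 + 177 = 442
// slat gap = ⌊(1898 − 8·79) / 9⌋ = 140
translate([379, 329, 0]) cube([72, 72, 501]);
translate([379, 1654, 0]) cube([72, 72, 501]);
translate([2349, 329, 0]) cube([72, 72, 501]);
translate([2349, 1654, 0]) cube([72, 72, 501]);
translate([451, 329, 265]) cube([1898, 26, 177]);
translate([451, 1700, 265]) cube([1898, 26, 177]);
translate([379, 401, 265]) cube([26, 1253, 177]);
translate([2395, 401, 265]) cube([26, 1253, 177]);
translate([591, 329, 442]) cube([79, 1397, 24]);
translate([810, 329, 442]) cube([79, 1397, 24]);
translate([1029, 329, 442]) cube([79, 1397, 24]);
translate([1248, 329, 442]) cube([79, 1397, 24]);
translate([1467, 329, 442]) cube([79, 1397, 24]);
translate([1686, 329, 442]) cube([79, 1397, 24]);
translate([1905, 329, 442]) cube([79, 1397, 24]);
translate([2124, 329, 442]) cube([79, 1397, 24]);


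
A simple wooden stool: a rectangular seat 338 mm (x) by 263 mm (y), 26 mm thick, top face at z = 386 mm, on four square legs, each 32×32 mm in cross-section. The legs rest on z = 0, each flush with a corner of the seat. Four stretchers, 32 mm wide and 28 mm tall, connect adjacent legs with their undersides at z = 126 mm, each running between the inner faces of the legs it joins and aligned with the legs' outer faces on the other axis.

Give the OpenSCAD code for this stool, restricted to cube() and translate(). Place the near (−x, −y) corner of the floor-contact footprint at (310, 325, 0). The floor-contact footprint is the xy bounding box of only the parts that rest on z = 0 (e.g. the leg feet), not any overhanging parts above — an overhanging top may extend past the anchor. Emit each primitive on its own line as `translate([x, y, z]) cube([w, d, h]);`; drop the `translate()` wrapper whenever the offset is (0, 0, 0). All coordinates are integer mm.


translate([310, 325, 360]) cube([338, 263, 26]);
translate([310, 325, 0]) cube([32, 32, 360]);
translate([616, 325, 0]) cube([32, 32, 360]);
translate([310, 556, 0]) cube([32, 32, 360]);
translate([616, 556, 0]) cube([32, 32, 360]);
translate([342, 325, 126]) cube([274, 32, 28]);
translate([342, 556, 126]) cube([274, 32, 28]);
translate([310, 357, 126]) cube([32, 199, 28]);
translate([616, 357, 126]) cube([32, 199, 28]);


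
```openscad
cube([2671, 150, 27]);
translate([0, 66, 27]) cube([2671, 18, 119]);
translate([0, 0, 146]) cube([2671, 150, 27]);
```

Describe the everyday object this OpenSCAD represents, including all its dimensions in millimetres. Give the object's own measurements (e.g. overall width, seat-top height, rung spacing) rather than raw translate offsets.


An I-beam lying along x, 2671 mm long. Overall section height 173 mm. Two flanges 150 mm wide (y) and 27 mm thick, one on the floor and one at the top; a web 18 mm thick runs between them, centred on the flange width.


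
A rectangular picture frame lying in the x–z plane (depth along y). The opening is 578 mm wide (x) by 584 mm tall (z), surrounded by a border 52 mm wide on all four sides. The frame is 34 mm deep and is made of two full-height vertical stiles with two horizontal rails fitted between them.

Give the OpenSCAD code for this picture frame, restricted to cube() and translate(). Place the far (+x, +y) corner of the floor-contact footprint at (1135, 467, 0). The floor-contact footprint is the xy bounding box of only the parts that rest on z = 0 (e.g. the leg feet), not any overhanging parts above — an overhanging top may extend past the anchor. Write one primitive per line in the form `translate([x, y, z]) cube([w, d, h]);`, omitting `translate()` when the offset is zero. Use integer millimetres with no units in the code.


translate([453, 433, 0]) cube([52, 34, 688]);
translate([1083, 433, 0]) cube([52, 34, 688]);
translate([505, 433, 0]) cube([578, 34, 52]);
translate([505, 433, 636]) cube([578, 34, 52]);


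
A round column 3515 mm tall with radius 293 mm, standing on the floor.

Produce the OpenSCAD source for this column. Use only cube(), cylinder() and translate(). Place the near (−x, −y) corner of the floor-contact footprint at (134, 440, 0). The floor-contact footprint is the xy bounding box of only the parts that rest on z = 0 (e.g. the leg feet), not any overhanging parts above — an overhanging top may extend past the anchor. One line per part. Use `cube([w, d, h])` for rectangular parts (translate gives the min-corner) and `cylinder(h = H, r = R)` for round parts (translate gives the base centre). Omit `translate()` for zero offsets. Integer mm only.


translate([427, 733, 0]) cylinder(h = 3515, r = 293);


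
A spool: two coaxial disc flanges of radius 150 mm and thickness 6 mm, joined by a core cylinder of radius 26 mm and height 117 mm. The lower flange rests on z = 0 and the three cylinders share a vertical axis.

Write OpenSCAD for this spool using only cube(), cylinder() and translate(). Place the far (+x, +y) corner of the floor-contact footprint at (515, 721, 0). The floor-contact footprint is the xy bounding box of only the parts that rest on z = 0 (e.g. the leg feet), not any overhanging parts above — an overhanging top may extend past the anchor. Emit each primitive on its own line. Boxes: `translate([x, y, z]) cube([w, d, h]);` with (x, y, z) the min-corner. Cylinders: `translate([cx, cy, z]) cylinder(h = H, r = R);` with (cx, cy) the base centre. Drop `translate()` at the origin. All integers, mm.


translate([365, 571, 0]) cylinder(h = 6, r = 150);
translate([365, 571, 6]) cylinder(h = 117, r = 26);
translate([365, 571, 123]) cylinder(h = 6, r = 150);


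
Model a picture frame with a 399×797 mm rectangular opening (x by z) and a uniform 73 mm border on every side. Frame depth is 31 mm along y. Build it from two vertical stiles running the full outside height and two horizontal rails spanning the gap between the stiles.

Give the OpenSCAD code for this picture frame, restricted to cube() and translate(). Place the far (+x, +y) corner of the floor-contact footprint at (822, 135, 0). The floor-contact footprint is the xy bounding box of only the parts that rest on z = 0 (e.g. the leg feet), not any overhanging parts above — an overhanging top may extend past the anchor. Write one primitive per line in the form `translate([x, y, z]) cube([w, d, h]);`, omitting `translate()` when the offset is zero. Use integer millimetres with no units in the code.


translate([277, 104, 0]) cube([73, 31, 943]);
translate([749, 104, 0]) cube([73, 31, 943]);
translate([350, 104, 0]) cube([399, 31, 73]);
translate([350, 104, 870]) cube([399, 31, 73]);


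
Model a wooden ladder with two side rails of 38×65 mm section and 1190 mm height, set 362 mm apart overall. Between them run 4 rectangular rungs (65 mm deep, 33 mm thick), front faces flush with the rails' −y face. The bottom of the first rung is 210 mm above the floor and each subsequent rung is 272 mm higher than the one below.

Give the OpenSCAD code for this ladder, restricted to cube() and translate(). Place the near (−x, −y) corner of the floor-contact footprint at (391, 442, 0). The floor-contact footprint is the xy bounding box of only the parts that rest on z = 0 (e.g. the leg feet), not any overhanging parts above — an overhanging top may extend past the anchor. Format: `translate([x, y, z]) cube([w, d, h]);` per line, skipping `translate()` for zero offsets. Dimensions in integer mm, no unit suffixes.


// rung span = 362 - 2*38 = 286
// rung[k] z = 210 + k*272
translate([391, 442, 0]) cube([38, 65, 1190]);
translate([715, 442, 0]) cube([38, 65, 1190]);
translate([429, 442, 210]) cube([286, 65, 33]);
translate([429, 442, 482]) cube([286, 65, 33]);
translate([429, 442, 754]) cube([286, 65, 33]);
translate([429, 442, 1026]) cube([286, 65, 33]);


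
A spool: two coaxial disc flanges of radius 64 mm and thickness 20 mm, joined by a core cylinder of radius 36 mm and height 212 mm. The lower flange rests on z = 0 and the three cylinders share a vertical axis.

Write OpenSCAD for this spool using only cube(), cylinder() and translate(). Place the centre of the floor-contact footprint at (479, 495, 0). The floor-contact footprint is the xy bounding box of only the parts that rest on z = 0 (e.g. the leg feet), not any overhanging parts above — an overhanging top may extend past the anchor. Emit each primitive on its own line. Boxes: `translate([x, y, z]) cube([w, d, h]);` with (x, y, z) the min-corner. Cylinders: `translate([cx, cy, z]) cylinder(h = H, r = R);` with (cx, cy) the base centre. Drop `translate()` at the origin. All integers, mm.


translate([479, 495, 0]) cylinder(h = 20, r = 64);
translate([479, 495, 20]) cylinder(h = 212, r = 36);
translate([479, 495, 232]) cylinder(h = 20, r = 64);


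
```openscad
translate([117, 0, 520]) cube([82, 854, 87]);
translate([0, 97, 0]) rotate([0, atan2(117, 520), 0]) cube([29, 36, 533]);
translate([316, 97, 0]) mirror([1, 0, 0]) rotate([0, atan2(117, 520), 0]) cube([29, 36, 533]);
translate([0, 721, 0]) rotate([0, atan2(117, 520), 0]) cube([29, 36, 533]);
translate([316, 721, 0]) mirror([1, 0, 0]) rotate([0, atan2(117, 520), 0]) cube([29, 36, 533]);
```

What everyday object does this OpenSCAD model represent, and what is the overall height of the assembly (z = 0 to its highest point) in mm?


A sawhorse. The overall height is 607 mm.

A beam across two mirrored pairs of raked legs — a sawhorse. The beam's underside is at z = 520 (matching the legs' vertical rise in atan2(117, 520)) and the beam is 87 mm tall, so its top is at 520 + 87 = 607 mm. The raked legs top out at the beam's underside, so that is the highest point.


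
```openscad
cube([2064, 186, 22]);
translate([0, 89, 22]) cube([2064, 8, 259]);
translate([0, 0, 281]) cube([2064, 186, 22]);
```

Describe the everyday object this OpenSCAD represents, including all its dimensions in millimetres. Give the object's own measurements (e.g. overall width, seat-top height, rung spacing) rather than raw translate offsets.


An I-beam lying along x, 2064 mm long. Overall section height 303 mm. Two flanges 186 mm wide (y) and 22 mm thick, one on the floor and one at the top; a web 8 mm thick runs between them, centred on the flange width.


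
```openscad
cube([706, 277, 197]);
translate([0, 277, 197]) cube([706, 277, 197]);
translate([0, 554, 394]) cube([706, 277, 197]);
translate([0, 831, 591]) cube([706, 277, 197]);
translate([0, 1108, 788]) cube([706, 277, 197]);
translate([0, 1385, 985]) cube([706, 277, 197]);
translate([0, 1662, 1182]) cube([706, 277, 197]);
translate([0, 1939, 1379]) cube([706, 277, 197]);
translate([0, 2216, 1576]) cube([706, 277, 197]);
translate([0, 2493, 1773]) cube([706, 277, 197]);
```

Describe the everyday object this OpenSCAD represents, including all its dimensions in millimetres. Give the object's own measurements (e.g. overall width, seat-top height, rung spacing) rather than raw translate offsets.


A straight staircase of 10 solid steps. Each step is 706 mm wide (x), 277 mm deep (y, the going) and 197 mm tall (the rise). The first step rests on the floor; each subsequent step sits one going further in +y and one rise higher in +z, directly behind and above the previous step with no overlap.


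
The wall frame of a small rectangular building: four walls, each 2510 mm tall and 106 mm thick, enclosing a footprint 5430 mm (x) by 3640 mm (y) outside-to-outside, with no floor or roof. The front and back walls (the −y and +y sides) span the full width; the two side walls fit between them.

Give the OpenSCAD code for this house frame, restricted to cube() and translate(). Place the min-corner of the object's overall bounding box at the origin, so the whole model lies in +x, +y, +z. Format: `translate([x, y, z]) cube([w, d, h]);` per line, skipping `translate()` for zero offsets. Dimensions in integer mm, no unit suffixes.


cube([5430, 106, 2510]);
translate([0, 3534, 0]) cube([5430, 106, 2510]);
translate([0, 106, 0]) cube([106, 3428, 2510]);
translate([5324, 106, 0]) cube([106, 3428, 2510]);


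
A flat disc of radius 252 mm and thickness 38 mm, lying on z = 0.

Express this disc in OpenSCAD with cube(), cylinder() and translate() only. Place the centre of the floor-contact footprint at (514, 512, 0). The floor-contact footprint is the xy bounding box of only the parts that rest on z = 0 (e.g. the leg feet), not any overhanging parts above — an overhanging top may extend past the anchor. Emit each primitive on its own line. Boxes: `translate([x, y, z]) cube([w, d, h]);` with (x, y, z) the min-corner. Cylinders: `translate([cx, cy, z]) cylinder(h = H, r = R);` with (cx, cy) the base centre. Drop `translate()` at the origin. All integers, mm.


translate([514, 512, 0]) cylinder(h = 38, r = 252);


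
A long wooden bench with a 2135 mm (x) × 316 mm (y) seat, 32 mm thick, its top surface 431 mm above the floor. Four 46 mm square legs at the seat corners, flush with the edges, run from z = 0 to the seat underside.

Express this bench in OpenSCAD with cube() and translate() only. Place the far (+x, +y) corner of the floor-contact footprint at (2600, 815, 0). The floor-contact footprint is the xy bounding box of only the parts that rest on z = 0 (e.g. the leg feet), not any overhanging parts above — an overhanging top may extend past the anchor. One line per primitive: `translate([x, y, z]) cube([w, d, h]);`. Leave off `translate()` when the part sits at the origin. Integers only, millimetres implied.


// leg_h = 431 − 32 = 399
translate([465, 499, 399]) cube([2135, 316, 32]);
translate([465, 499, 0]) cube([46, 46, 399]);
translate([465, 769, 0]) cube([46, 46, 399]);
translate([2554, 499, 0]) cube([46, 46, 399]);
translate([2554, 769, 0]) cube([46, 46, 399]);


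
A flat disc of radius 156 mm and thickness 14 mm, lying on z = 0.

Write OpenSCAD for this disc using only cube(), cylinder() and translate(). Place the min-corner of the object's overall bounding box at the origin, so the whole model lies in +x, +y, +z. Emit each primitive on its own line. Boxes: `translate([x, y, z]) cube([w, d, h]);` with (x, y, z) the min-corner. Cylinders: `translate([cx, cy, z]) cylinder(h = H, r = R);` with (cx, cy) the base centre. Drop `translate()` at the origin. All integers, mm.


translate([156, 156, 0]) cylinder(h = 14, r = 156);


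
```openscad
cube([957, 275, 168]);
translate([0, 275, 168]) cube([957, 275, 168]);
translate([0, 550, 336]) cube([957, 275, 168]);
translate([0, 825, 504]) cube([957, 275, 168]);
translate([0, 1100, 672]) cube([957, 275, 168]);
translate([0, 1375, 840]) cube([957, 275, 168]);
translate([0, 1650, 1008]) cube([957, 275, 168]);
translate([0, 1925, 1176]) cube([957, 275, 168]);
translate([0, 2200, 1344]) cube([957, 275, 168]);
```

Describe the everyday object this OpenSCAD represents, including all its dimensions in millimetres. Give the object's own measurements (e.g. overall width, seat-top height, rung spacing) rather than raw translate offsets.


A straight staircase of 9 solid steps. Each step is 957 mm wide (x), 275 mm deep (y, the going) and 168 mm tall (the rise). The first step rests on the floor; each subsequent step sits one going further in +y and one rise higher in +z, directly behind and above the previous step with no overlap.


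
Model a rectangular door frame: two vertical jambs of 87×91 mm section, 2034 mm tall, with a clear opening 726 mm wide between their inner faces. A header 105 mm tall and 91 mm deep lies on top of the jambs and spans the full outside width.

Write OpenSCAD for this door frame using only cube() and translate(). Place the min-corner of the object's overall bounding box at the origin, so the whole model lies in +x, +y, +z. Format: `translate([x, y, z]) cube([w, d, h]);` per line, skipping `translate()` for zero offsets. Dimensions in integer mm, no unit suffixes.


cube([87, 91, 2034]);
translate([813, 0, 0]) cube([87, 91, 2034]);
translate([0, 0, 2034]) cube([900, 91, 105]);


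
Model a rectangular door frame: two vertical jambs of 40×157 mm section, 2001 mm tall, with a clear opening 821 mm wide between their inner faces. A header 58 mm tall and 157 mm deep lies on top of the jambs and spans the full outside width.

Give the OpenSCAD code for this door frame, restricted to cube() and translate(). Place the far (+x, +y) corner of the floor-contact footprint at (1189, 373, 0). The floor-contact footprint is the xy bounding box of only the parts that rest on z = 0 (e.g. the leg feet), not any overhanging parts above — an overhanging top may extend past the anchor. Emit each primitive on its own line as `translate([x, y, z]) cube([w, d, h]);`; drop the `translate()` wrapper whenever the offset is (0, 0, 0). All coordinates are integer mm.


translate([288, 216, 0]) cube([40, 157, 2001]);
translate([1149, 216, 0]) cube([40, 157, 2001]);
translate([288, 216, 2001]) cube([901, 157, 58]);


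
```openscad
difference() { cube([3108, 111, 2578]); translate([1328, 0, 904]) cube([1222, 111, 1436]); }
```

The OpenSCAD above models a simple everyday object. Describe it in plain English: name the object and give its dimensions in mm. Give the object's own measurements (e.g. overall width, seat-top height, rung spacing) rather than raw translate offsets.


A wall 3108 mm long (x), 111 mm thick (y), 2578 mm tall, with a rectangular window opening cut through it. The opening is 1222 mm wide and 1436 mm tall; its sill is at z = 904 mm and its near (−x) edge is 1328 mm from the wall's −x end. The opening passes through the full wall thickness.


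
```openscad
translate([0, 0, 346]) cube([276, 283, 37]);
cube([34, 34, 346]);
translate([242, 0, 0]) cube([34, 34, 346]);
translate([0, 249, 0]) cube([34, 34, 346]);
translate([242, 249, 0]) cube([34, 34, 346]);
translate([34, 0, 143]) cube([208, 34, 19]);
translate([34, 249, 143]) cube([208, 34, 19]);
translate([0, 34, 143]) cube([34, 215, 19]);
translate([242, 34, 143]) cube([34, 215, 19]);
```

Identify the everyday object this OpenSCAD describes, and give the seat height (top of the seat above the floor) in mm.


A stool. The seat height is 383 mm.

A 276×283×37 slab at z = 346 on four corner posts — a stool. The seat top is 346 + 37 = 383 mm.


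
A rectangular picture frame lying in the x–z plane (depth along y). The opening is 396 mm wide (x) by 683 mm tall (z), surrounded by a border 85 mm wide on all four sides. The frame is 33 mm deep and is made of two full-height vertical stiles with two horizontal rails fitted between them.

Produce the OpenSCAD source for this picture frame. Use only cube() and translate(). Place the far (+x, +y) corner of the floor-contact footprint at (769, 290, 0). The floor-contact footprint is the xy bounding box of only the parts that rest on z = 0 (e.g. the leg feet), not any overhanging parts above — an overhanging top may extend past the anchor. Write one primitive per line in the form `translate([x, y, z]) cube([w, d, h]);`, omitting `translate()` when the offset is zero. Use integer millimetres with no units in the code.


translate([203, 257, 0]) cube([85, 33, 853]);
translate([684, 257, 0]) cube([85, 33, 853]);
translate([288, 257, 0]) cube([396, 33, 85]);
translate([288, 257, 768]) cube([396, 33, 85]);


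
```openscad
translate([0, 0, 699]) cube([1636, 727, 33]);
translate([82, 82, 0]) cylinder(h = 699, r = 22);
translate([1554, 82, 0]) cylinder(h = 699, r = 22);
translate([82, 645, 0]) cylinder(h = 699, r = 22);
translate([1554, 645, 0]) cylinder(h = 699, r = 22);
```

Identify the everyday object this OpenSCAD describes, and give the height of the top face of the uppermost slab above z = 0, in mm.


A table. The table height is 732 mm.

A 1636×727×33 slab sits at z = 699 on four Ø44 mm round legs — a table. The top surface is at 699 + 33 = 732 mm.


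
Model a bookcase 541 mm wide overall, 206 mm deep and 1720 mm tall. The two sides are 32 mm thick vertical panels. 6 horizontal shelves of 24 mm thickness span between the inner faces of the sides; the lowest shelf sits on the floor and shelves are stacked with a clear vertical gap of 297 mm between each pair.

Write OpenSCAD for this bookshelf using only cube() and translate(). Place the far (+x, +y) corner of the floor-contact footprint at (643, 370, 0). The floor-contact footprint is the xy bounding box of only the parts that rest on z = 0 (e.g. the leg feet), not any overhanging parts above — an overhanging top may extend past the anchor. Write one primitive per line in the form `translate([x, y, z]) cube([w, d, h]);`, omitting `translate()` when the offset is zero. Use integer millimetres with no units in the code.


translate([102, 164, 0]) cube([32, 206, 1720]);
translate([611, 164, 0]) cube([32, 206, 1720]);
translate([134, 164, 0]) cube([477, 206, 24]);
translate([134, 164, 321]) cube([477, 206, 24]);
translate([134, 164, 642]) cube([477, 206, 24]);
translate([134, 164, 963]) cube([477, 206, 24]);
translate([134, 164, 1284]) cube([477, 206, 24]);
translate([134, 164, 1605]) cube([477, 206, 24]);


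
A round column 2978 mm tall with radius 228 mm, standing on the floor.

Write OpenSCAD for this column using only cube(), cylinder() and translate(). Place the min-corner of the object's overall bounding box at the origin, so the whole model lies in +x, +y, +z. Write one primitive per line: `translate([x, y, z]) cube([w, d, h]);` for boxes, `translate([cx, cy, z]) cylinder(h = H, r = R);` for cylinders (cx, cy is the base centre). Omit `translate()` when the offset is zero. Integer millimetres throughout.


translate([228, 228, 0]) cylinder(h = 2978, r = 228);


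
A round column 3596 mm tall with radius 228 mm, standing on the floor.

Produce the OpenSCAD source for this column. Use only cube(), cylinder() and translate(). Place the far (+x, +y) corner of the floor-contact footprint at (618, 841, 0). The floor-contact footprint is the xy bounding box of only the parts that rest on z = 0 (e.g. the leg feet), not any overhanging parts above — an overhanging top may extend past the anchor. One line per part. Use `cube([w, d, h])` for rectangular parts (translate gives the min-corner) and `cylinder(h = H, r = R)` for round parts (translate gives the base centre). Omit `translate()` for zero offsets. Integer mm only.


translate([390, 613, 0]) cylinder(h = 3596, r = 228);


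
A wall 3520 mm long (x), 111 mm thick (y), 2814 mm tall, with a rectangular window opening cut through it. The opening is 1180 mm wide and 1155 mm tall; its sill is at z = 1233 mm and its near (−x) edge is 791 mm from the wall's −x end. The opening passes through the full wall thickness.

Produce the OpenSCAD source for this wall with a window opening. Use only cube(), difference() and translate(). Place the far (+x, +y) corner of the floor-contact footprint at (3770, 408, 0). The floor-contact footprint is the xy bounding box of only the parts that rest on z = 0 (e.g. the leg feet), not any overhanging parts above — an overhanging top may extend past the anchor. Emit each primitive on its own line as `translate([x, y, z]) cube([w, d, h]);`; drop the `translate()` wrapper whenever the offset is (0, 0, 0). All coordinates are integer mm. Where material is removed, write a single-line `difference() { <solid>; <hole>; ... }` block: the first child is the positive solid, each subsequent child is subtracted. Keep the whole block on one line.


difference() { translate([250, 297, 0]) cube([3520, 111, 2814]); translate([1041, 297, 1233]) cube([1180, 111, 1155]); }


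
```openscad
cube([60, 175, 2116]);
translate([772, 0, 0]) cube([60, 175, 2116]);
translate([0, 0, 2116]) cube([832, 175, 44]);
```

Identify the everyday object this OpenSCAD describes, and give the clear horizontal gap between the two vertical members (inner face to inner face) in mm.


A door frame. The clear opening width is 712 mm.

Two 2116 mm tall posts with a header on top — a door frame. The left jamb is 60 mm wide at x = 0; the right jamb starts at x = 772. The clear opening is 772 − 60 = 712 mm.


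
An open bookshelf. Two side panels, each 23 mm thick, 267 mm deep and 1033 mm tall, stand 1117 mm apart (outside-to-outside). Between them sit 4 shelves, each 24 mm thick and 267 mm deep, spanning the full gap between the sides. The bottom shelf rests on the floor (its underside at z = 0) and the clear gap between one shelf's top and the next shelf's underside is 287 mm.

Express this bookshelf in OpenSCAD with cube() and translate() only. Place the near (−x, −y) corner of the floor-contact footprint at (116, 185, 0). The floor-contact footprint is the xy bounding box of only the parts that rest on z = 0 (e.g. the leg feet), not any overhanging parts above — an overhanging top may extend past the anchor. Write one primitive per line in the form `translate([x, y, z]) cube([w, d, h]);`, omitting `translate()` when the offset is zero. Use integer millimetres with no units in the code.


translate([116, 185, 0]) cube([23, 267, 1033]);
translate([1210, 185, 0]) cube([23, 267, 1033]);
translate([139, 185, 0]) cube([1071, 267, 24]);
translate([139, 185, 311]) cube([1071, 267, 24]);
translate([139, 185, 622]) cube([1071, 267, 24]);
translate([139, 185, 933]) cube([1071, 267, 24]);


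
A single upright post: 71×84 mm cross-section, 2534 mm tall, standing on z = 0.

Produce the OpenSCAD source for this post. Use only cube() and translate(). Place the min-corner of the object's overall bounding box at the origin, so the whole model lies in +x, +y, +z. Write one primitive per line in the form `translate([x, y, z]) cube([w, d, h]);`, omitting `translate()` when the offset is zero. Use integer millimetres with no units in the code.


cube([71, 84, 2534]);


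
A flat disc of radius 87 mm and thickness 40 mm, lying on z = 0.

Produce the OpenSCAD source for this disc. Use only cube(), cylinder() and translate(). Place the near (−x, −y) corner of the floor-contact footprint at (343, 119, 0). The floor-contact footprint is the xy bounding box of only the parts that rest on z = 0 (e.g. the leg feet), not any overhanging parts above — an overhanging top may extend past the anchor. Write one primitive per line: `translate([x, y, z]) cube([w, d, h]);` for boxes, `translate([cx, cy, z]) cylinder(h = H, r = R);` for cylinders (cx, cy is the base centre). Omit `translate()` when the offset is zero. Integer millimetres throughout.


translate([430, 206, 0]) cylinder(h = 40, r = 87);


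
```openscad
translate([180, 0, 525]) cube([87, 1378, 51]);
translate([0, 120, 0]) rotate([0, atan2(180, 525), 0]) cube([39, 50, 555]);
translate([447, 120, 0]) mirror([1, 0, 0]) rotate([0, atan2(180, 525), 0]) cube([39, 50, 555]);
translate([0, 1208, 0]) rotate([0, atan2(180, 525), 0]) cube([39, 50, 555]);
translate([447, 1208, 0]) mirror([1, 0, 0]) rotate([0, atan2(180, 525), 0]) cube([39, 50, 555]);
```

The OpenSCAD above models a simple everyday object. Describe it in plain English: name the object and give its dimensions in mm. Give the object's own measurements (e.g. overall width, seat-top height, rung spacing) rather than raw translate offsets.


A sawhorse. A 87×1378×51 mm beam (x, y, z) sits on two A-frame leg pairs. Each pair is two raked legs of 39×50 mm section (50 mm along y) splaying symmetrically in x. Each leg rises 525 mm vertically over 180 mm of horizontal reach and is 555 mm long along its own axis. Every leg's outer bottom edge rests on the floor and its outer top edge meets a bottom edge of the beam — the left legs (tilting toward +x) meet the beam's −x bottom edge, the right legs (their mirror images, tilting toward −x) meet its +x bottom edge — so the leg tops tuck under the beam, the beam's underside is 525 mm above the floor, and the feet are 447 mm apart outside-to-outside with the beam centred between them. The two leg pairs are set in 120 mm from either end of the beam.


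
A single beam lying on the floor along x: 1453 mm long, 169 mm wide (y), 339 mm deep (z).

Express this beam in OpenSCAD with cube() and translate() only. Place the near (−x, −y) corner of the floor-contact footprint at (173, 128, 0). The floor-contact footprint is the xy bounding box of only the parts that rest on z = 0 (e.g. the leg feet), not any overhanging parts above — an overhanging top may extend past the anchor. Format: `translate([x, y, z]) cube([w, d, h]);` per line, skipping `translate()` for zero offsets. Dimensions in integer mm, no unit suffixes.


translate([173, 128, 0]) cube([1453, 169, 339]);
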